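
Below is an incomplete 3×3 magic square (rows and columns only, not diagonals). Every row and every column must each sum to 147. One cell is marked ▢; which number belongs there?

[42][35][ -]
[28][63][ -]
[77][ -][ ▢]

21

Row 1 needs 147; the known cells sum to 77, so (1,3) = 70.
The remaining cell in row 2 is (2,3) = 147 − 91 = 56.
Using column 2: 35 + 63 + ? → (3,2) = 147 − 98 = 49.
Using column 3: 70 + 56 + ? → (3,3) = 147 − 126 = 21.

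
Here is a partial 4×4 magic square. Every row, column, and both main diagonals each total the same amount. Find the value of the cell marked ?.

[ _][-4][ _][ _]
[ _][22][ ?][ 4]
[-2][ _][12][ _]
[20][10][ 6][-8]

Row 4 is complete and sums to 28; that is the magic constant.
The remaining cell in column 2 is (3,2) = 28 − 28 = 0.
Using main diagonal: 22 + 12 + (-8) + ? → (1,1) = 28 − 26 = 2.
From row 3, 28 − (-2 + 0 + 12) gives (3,4) = 18.
Using column 1: 2 + (-2) + 20 + ? → (2,1) = 28 − 20 = 8.
Column 4 needs 28; the known cells sum to 14, so (1,4) = 14.
The remaining cell in anti-diagonal is (2,3) = 28 − 34 = -6.

-6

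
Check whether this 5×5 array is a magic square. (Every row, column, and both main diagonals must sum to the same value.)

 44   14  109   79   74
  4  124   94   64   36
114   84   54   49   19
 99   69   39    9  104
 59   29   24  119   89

No — anti-diagonal sums to 320 but row 2 sums to 322.

Row 1: 44 + 14 + 109 + 79 + 74 = 320.
Row 2: 4 + 124 + 94 + 64 + 36 = 322.
Row 3: 114 + 84 + 54 + 49 + 19 = 320.
Row 4: 99 + 69 + 39 + 9 + 104 = 320.
Row 5: 59 + 29 + 24 + 119 + 89 = 320.
Column 1: 44 + 4 + 114 + 99 + 59 = 320.
Column 2: 14 + 124 + 84 + 69 + 29 = 320.
Column 3: 109 + 94 + 54 + 39 + 24 = 320.
Column 4: 79 + 64 + 49 + 9 + 119 = 320.
Column 5: 74 + 36 + 19 + 104 + 89 = 322.
Main diagonal: 44 + 124 + 54 + 9 + 89 = 320.
Anti-diagonal: 74 + 64 + 54 + 69 + 59 = 320.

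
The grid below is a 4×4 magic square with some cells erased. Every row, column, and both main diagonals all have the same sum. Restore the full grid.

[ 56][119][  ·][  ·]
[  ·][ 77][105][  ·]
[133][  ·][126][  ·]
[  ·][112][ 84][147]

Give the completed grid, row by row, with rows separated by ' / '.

Main diagonal is already complete: 56 + 77 + 126 + 147 = 406, so that is the magic constant.
Using row 4: 112 + 84 + 147 + ? → (4,1) = 406 − 343 = 63.
From column 1, 406 − (56 + 133 + 63) gives (2,1) = 154.
Column 2 must total 406; the given cells sum to 308, so (3,2) = 98.
Column 3 must total 406; the given cells sum to 315, so (1,3) = 91.
Anti-diagonal: 105 + 98 + 63 + ? = 406, so (1,4) = 140.
From row 2, 406 − (154 + 77 + 105) gives (2,4) = 70.
Row 3 must total 406; the given cells sum to 357, so (3,4) = 49.

56 119 91 140 / 154 77 105 70 / 133 98 126 49 / 63 112 84 147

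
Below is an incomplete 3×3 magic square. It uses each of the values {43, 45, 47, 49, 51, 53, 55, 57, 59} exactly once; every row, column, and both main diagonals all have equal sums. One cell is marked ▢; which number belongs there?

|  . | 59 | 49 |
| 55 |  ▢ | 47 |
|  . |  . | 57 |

51

The 9 entries sum to 459, so each line sums to 459/3 = 153.
Row 1 must total 153; the given cells sum to 108, so (1,1) = 45.
Row 2: 55 + 47 + ? = 153, so (2,2) = 51.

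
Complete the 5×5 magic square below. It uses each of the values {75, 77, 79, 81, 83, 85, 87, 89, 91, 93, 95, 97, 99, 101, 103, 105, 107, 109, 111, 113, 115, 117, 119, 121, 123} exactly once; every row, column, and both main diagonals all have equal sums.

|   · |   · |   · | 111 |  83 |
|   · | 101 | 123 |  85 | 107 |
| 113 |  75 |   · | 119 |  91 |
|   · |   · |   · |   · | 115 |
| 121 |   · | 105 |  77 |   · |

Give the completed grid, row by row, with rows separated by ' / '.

95 117 89 111 83 / 79 101 123 85 107 / 113 75 97 119 91 / 87 109 81 103 115 / 121 93 105 77 99

The 25 entries sum to 2475, so each line sums to 2475/5 = 495.
Row 2 must total 495; the given cells sum to 416, so (2,1) = 79.
Row 3 needs 495; the known cells sum to 398, so (3,3) = 97.
Using column 4: 111 + 85 + 119 + 77 + ? → (4,4) = 495 − 392 = 103.
Column 5: 83 + 107 + 91 + 115 + ? = 495, so (5,5) = 99.
Using main diagonal: 101 + 97 + 103 + 99 + ? → (1,1) = 495 − 400 = 95.
Using anti-diagonal: 83 + 85 + 97 + 121 + ? → (4,2) = 495 − 386 = 109.
Row 5 must total 495; the given cells sum to 402, so (5,2) = 93.
Column 1 must total 495; the given cells sum to 408, so (4,1) = 87.
The remaining cell in column 2 is (1,2) = 495 − 378 = 117.
Using row 1: 95 + 117 + 111 + 83 + ? → (1,3) = 495 − 406 = 89.
From row 4, 495 − (87 + 109 + 103 + 115) gives (4,3) = 81.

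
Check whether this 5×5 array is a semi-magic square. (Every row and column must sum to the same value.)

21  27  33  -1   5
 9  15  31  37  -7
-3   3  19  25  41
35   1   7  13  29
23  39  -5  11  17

Yes

Row 1: 21 + 27 + 33 + (-1) + 5 = 85.
Row 2: 9 + 15 + 31 + 37 + (-7) = 85.
Row 3: -3 + 3 + 19 + 25 + 41 = 85.
Row 4: 35 + 1 + 7 + 13 + 29 = 85.
Row 5: 23 + 39 + (-5) + 11 + 17 = 85.
Column 1: 21 + 9 + (-3) + 35 + 23 = 85.
Column 2: 27 + 15 + 3 + 1 + 39 = 85.
Column 3: 33 + 31 + 19 + 7 + (-5) = 85.
Column 4: -1 + 37 + 25 + 13 + 11 = 85.
Column 5: 5 + (-7) + 41 + 29 + 17 = 85.
All lines sum to 85.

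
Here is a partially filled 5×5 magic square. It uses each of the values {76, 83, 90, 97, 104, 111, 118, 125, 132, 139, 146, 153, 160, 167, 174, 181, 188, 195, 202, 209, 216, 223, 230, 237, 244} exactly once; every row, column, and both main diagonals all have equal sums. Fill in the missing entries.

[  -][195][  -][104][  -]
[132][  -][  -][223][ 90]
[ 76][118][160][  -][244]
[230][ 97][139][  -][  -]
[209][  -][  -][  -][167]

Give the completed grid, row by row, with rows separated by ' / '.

The 25 entries sum to 4000, so each line sums to 4000/5 = 800.
From row 3, 800 − (76 + 118 + 160 + 244) gives (3,4) = 202.
From column 1, 800 − (132 + 76 + 230 + 209) gives (1,1) = 153.
Anti-diagonal must total 800; the given cells sum to 689, so (1,5) = 111.
Using row 1: 153 + 195 + 104 + 111 + ? → (1,3) = 800 − 563 = 237.
Column 5: 111 + 90 + 244 + 167 + ? = 800, so (4,5) = 188.
The remaining cell in row 4 is (4,4) = 800 − 654 = 146.
From column 4, 800 − (104 + 223 + 202 + 146) gives (5,4) = 125.
The remaining cell in main diagonal is (2,2) = 800 − 626 = 174.
Using row 2: 132 + 174 + 223 + 90 + ? → (2,3) = 800 − 619 = 181.
The remaining cell in column 2 is (5,2) = 800 − 584 = 216.
Using column 3: 237 + 181 + 160 + 139 + ? → (5,3) = 800 − 717 = 83.

153 195 237 104 111 / 132 174 181 223 90 / 76 118 160 202 244 / 230 97 139 146 188 / 209 216 83 125 167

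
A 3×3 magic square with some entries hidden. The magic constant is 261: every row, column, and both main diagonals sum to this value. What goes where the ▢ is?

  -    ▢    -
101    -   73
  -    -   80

Row 2: 101 + 73 + ? = 261, so (2,2) = 87.
Column 3: 73 + 80 + ? = 261, so (1,3) = 108.
Main diagonal needs 261; the known cells sum to 167, so (1,1) = 94.
The remaining cell in anti-diagonal is (3,1) = 261 − 195 = 66.
Row 1 must total 261; the given cells sum to 202, so (1,2) = 59.

59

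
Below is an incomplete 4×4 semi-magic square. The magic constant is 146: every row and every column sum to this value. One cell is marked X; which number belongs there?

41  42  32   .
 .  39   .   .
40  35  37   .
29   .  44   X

Using row 1: 41 + 42 + 32 + ? → (1,4) = 146 − 115 = 31.
The remaining cell in row 3 is (3,4) = 146 − 112 = 34.
Column 1 must total 146; the given cells sum to 110, so (2,1) = 36.
Column 2 must total 146; the given cells sum to 116, so (4,2) = 30.
The remaining cell in column 3 is (2,3) = 146 − 113 = 33.
Row 2: 36 + 39 + 33 + ? = 146, so (2,4) = 38.
The remaining cell in row 4 is (4,4) = 146 − 103 = 43.

43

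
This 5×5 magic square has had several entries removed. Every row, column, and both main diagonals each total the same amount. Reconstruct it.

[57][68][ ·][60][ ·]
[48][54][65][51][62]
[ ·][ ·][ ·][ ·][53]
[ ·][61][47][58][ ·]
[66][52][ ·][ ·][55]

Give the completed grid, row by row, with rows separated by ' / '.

Row 2 is already complete: 48 + 54 + 65 + 51 + 62 = 280, so that is the magic constant.
Column 2: 68 + 54 + 61 + 52 + ? = 280, so (3,2) = 45.
Main diagonal must total 280; the given cells sum to 224, so (3,3) = 56.
Anti-diagonal: 51 + 56 + 61 + 66 + ? = 280, so (1,5) = 46.
Row 1 must total 280; the given cells sum to 231, so (1,3) = 49.
The remaining cell in column 3 is (5,3) = 280 − 217 = 63.
Using column 5: 46 + 62 + 53 + 55 + ? → (4,5) = 280 − 216 = 64.
Row 4 must total 280; the given cells sum to 230, so (4,1) = 50.
The remaining cell in row 5 is (5,4) = 280 − 236 = 44.
From column 1, 280 − (57 + 48 + 50 + 66) gives (3,1) = 59.
Column 4: 60 + 51 + 58 + 44 + ? = 280, so (3,4) = 67.

57 68 49 60 46 / 48 54 65 51 62 / 59 45 56 67 53 / 50 61 47 58 64 / 66 52 63 44 55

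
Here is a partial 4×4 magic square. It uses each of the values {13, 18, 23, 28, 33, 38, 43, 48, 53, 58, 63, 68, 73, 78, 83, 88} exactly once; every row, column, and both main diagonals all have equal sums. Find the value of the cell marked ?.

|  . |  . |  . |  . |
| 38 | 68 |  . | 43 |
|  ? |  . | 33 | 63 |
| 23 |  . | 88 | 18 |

58

The 16 entries sum to 808, so each line sums to 808/4 = 202.
Using row 2: 38 + 68 + 43 + ? → (2,3) = 202 − 149 = 53.
The remaining cell in row 4 is (4,2) = 202 − 129 = 73.
Using column 3: 53 + 33 + 88 + ? → (1,3) = 202 − 174 = 28.
Using column 4: 43 + 63 + 18 + ? → (1,4) = 202 − 124 = 78.
Main diagonal needs 202; the known cells sum to 119, so (1,1) = 83.
Using anti-diagonal: 78 + 53 + 23 + ? → (3,2) = 202 − 154 = 48.
Using row 1: 83 + 28 + 78 + ? → (1,2) = 202 − 189 = 13.
Row 3 needs 202; the known cells sum to 144, so (3,1) = 58.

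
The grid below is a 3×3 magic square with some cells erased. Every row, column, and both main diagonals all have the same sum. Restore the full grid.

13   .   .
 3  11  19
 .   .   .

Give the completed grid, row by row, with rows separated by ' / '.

Row 2 is already complete: 3 + 11 + 19 = 33, so that is the magic constant.
Column 1 must total 33; the given cells sum to 16, so (3,1) = 17.
Main diagonal needs 33; the known cells sum to 24, so (3,3) = 9.
Using anti-diagonal: 11 + 17 + ? → (1,3) = 33 − 28 = 5.
Row 1 needs 33; the known cells sum to 18, so (1,2) = 15.
Row 3 needs 33; the known cells sum to 26, so (3,2) = 7.

13 15 5 / 3 11 19 / 17 7 9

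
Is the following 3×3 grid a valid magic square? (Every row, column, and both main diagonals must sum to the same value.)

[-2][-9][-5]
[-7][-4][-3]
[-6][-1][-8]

No — column 1 sums to -15 but column 3 sums to -16.

Row 1: -2 + (-9) + (-5) = -16.
Row 2: -7 + (-4) + (-3) = -14.
Row 3: -6 + (-1) + (-8) = -15.
Column 1: -2 + (-7) + (-6) = -15.
Column 2: -9 + (-4) + (-1) = -14.
Column 3: -5 + (-3) + (-8) = -16.
Main diagonal: -2 + (-4) + (-8) = -14.
Anti-diagonal: -5 + (-4) + (-6) = -15.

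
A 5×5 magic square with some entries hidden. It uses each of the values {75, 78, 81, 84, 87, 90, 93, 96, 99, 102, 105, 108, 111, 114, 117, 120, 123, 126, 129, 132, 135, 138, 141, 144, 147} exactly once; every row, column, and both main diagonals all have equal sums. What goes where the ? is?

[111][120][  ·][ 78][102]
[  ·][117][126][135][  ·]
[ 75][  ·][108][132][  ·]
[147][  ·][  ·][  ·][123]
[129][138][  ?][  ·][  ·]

The 25 entries sum to 2775, so each line sums to 2775/5 = 555.
The remaining cell in row 1 is (1,3) = 555 − 411 = 144.
From column 1, 555 − (111 + 75 + 147 + 129) gives (2,1) = 93.
Anti-diagonal: 102 + 135 + 108 + 129 + ? = 555, so (4,2) = 81.
Row 2: 93 + 117 + 126 + 135 + ? = 555, so (2,5) = 84.
Column 2 must total 555; the given cells sum to 456, so (3,2) = 99.
Using row 3: 75 + 99 + 108 + 132 + ? → (3,5) = 555 − 414 = 141.
From column 5, 555 − (102 + 84 + 141 + 123) gives (5,5) = 105.
Main diagonal needs 555; the known cells sum to 441, so (4,4) = 114.
Row 4: 147 + 81 + 114 + 123 + ? = 555, so (4,3) = 90.
Column 3 must total 555; the given cells sum to 468, so (5,3) = 87.

87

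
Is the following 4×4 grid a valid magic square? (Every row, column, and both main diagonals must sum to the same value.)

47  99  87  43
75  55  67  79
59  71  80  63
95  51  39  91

No — row 3 sums to 273 but column 1 sums to 276.

Row 1: 47 + 99 + 87 + 43 = 276.
Row 2: 75 + 55 + 67 + 79 = 276.
Row 3: 59 + 71 + 80 + 63 = 273.
Row 4: 95 + 51 + 39 + 91 = 276.
Column 1: 47 + 75 + 59 + 95 = 276.
Column 2: 99 + 55 + 71 + 51 = 276.
Column 3: 87 + 67 + 80 + 39 = 273.
Column 4: 43 + 79 + 63 + 91 = 276.
Main diagonal: 47 + 55 + 80 + 91 = 273.
Anti-diagonal: 43 + 67 + 71 + 95 = 276.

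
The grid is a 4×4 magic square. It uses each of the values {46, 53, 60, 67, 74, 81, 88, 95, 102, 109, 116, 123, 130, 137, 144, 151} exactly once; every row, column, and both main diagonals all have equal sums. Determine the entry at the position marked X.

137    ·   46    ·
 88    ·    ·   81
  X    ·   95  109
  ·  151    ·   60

The 16 entries sum to 1576, so each line sums to 1576/4 = 394.
Column 4 needs 394; the known cells sum to 250, so (1,4) = 144.
Main diagonal needs 394; the known cells sum to 292, so (2,2) = 102.
Row 1 needs 394; the known cells sum to 327, so (1,2) = 67.
Using row 2: 88 + 102 + 81 + ? → (2,3) = 394 − 271 = 123.
The remaining cell in column 2 is (3,2) = 394 − 320 = 74.
Column 3 needs 394; the known cells sum to 264, so (4,3) = 130.
Using anti-diagonal: 144 + 123 + 74 + ? → (4,1) = 394 − 341 = 53.
Row 3 needs 394; the known cells sum to 278, so (3,1) = 116.

116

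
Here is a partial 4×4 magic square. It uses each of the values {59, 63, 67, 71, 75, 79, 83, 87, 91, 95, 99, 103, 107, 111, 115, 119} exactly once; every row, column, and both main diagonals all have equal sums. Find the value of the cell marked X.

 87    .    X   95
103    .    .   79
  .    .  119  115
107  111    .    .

75

The 16 entries sum to 1424, so each line sums to 1424/4 = 356.
Using column 1: 87 + 103 + 107 + ? → (3,1) = 356 − 297 = 59.
From column 4, 356 − (95 + 79 + 115) gives (4,4) = 67.
Main diagonal: 87 + 119 + 67 + ? = 356, so (2,2) = 83.
Row 2 must total 356; the given cells sum to 265, so (2,3) = 91.
Row 3 must total 356; the given cells sum to 293, so (3,2) = 63.
Row 4 needs 356; the known cells sum to 285, so (4,3) = 71.
From column 2, 356 − (83 + 63 + 111) gives (1,2) = 99.
Column 3 needs 356; the known cells sum to 281, so (1,3) = 75.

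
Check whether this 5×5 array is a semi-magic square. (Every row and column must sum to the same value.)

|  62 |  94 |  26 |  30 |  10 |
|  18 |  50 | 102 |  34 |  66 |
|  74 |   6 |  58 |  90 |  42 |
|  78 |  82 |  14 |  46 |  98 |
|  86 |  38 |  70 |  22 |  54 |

No — row 3 sums to 270 but row 1 sums to 222.

Row 1: 62 + 94 + 26 + 30 + 10 = 222.
Row 2: 18 + 50 + 102 + 34 + 66 = 270.
Row 3: 74 + 6 + 58 + 90 + 42 = 270.
Row 4: 78 + 82 + 14 + 46 + 98 = 318.
Row 5: 86 + 38 + 70 + 22 + 54 = 270.
Column 1: 62 + 18 + 74 + 78 + 86 = 318.
Column 2: 94 + 50 + 6 + 82 + 38 = 270.
Column 3: 26 + 102 + 58 + 14 + 70 = 270.
Column 4: 30 + 34 + 90 + 46 + 22 = 222.
Column 5: 10 + 66 + 42 + 98 + 54 = 270.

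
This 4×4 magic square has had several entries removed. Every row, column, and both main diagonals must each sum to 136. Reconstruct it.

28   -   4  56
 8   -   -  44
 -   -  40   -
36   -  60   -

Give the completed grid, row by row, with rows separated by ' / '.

28 48 4 56 / 8 52 32 44 / 64 12 40 20 / 36 24 60 16

The remaining cell in row 1 is (1,2) = 136 − 88 = 48.
The remaining cell in column 1 is (3,1) = 136 − 72 = 64.
From column 3, 136 − (4 + 40 + 60) gives (2,3) = 32.
Using anti-diagonal: 56 + 32 + 36 + ? → (3,2) = 136 − 124 = 12.
The remaining cell in row 2 is (2,2) = 136 − 84 = 52.
Row 3 must total 136; the given cells sum to 116, so (3,4) = 20.
Column 2 needs 136; the known cells sum to 112, so (4,2) = 24.
Using column 4: 56 + 44 + 20 + ? → (4,4) = 136 − 120 = 16.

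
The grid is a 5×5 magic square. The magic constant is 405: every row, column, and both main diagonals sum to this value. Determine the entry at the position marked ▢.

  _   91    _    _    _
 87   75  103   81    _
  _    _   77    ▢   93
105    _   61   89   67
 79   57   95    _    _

Row 2 needs 405; the known cells sum to 346, so (2,5) = 59.
Row 4 needs 405; the known cells sum to 322, so (4,2) = 83.
Column 2 needs 405; the known cells sum to 306, so (3,2) = 99.
Column 3 needs 405; the known cells sum to 336, so (1,3) = 69.
The remaining cell in anti-diagonal is (1,5) = 405 − 320 = 85.
Column 5 must total 405; the given cells sum to 304, so (5,5) = 101.
Main diagonal must total 405; the given cells sum to 342, so (1,1) = 63.
The remaining cell in row 1 is (1,4) = 405 − 308 = 97.
The remaining cell in row 5 is (5,4) = 405 − 332 = 73.
The remaining cell in column 1 is (3,1) = 405 − 334 = 71.
Column 4: 97 + 81 + 89 + 73 + ? = 405, so (3,4) = 65.

65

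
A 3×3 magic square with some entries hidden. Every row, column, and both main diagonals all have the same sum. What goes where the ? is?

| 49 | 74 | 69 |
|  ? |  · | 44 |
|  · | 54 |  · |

Row 1 is complete and sums to 192; that is the magic constant.
Column 2 must total 192; the given cells sum to 128, so (2,2) = 64.
Column 3: 69 + 44 + ? = 192, so (3,3) = 79.
Anti-diagonal: 69 + 64 + ? = 192, so (3,1) = 59.
From row 2, 192 − (64 + 44) gives (2,1) = 84.

84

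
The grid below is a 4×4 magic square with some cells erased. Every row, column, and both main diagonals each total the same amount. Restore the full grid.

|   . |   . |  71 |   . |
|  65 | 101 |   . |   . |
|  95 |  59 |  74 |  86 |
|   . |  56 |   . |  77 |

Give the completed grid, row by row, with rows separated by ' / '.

Row 3 is already complete: 95 + 59 + 74 + 86 = 314, so that is the magic constant.
Column 2: 101 + 59 + 56 + ? = 314, so (1,2) = 98.
Main diagonal must total 314; the given cells sum to 252, so (1,1) = 62.
The remaining cell in row 1 is (1,4) = 314 − 231 = 83.
Column 1: 62 + 65 + 95 + ? = 314, so (4,1) = 92.
From column 4, 314 − (83 + 86 + 77) gives (2,4) = 68.
Using anti-diagonal: 83 + 59 + 92 + ? → (2,3) = 314 − 234 = 80.
Row 4 needs 314; the known cells sum to 225, so (4,3) = 89.

62 98 71 83 / 65 101 80 68 / 95 59 74 86 / 92 56 89 77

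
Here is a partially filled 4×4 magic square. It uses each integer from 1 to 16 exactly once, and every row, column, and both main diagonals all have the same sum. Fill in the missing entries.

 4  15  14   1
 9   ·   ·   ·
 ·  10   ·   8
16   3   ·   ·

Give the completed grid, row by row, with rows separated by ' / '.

4 15 14 1 / 9 6 7 12 / 5 10 11 8 / 16 3 2 13

The entries are 1 through 16, which sum to 136, so each line sums to 136/4 = 34.
Using column 1: 4 + 9 + 16 + ? → (3,1) = 34 − 29 = 5.
Column 2 must total 34; the given cells sum to 28, so (2,2) = 6.
The remaining cell in anti-diagonal is (2,3) = 34 − 27 = 7.
Using row 2: 9 + 6 + 7 + ? → (2,4) = 34 − 22 = 12.
Row 3 needs 34; the known cells sum to 23, so (3,3) = 11.
Column 3 must total 34; the given cells sum to 32, so (4,3) = 2.
The remaining cell in column 4 is (4,4) = 34 − 21 = 13.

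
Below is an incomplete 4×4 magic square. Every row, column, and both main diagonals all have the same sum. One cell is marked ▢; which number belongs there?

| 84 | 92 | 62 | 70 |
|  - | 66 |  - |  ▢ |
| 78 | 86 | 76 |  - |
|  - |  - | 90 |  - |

88

Row 1 is complete and sums to 308; that is the magic constant.
Row 3 must total 308; the given cells sum to 240, so (3,4) = 68.
From column 2, 308 − (92 + 66 + 86) gives (4,2) = 64.
Column 3 must total 308; the given cells sum to 228, so (2,3) = 80.
The remaining cell in main diagonal is (4,4) = 308 − 226 = 82.
Using anti-diagonal: 70 + 80 + 86 + ? → (4,1) = 308 − 236 = 72.
Column 1 needs 308; the known cells sum to 234, so (2,1) = 74.
From column 4, 308 − (70 + 68 + 82) gives (2,4) = 88.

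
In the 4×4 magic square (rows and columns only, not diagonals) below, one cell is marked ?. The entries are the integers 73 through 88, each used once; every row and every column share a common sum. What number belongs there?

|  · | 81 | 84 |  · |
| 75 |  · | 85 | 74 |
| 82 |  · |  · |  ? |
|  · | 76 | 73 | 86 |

The entries are 73 through 88, which sum to 1288, so each line sums to 1288/4 = 322.
The remaining cell in row 2 is (2,2) = 322 − 234 = 88.
Using row 4: 76 + 73 + 86 + ? → (4,1) = 322 − 235 = 87.
Column 1 needs 322; the known cells sum to 244, so (1,1) = 78.
From column 2, 322 − (81 + 88 + 76) gives (3,2) = 77.
Using column 3: 84 + 85 + 73 + ? → (3,3) = 322 − 242 = 80.
The remaining cell in row 1 is (1,4) = 322 − 243 = 79.
Row 3 must total 322; the given cells sum to 239, so (3,4) = 83.

83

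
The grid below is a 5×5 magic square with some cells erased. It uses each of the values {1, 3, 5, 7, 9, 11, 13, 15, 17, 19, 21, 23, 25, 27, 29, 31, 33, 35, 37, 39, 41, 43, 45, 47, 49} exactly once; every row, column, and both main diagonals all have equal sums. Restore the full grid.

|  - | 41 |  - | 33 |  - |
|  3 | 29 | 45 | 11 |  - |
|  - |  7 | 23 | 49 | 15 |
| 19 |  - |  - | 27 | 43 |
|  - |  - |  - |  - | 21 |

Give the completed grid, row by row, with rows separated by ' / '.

25 41 17 33 9 / 3 29 45 11 37 / 31 7 23 49 15 / 19 35 1 27 43 / 47 13 39 5 21

The 25 entries sum to 625, so each line sums to 625/5 = 125.
Row 2 needs 125; the known cells sum to 88, so (2,5) = 37.
From row 3, 125 − (7 + 23 + 49 + 15) gives (3,1) = 31.
Column 4: 33 + 11 + 49 + 27 + ? = 125, so (5,4) = 5.
From column 5, 125 − (37 + 15 + 43 + 21) gives (1,5) = 9.
Main diagonal must total 125; the given cells sum to 100, so (1,1) = 25.
Using row 1: 25 + 41 + 33 + 9 + ? → (1,3) = 125 − 108 = 17.
Using column 1: 25 + 3 + 31 + 19 + ? → (5,1) = 125 − 78 = 47.
Using anti-diagonal: 9 + 11 + 23 + 47 + ? → (4,2) = 125 − 90 = 35.
From row 4, 125 − (19 + 35 + 27 + 43) gives (4,3) = 1.
Column 2 needs 125; the known cells sum to 112, so (5,2) = 13.
Column 3: 17 + 45 + 23 + 1 + ? = 125, so (5,3) = 39.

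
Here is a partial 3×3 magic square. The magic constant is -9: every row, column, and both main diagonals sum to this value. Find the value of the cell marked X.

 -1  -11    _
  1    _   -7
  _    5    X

The remaining cell in row 1 is (1,3) = -9 − (-12) = 3.
From row 2, -9 − (1 + (-7)) gives (2,2) = -3.
Column 1 must total -9; the given cells sum to 0, so (3,1) = -9.
Column 3 needs -9; the known cells sum to -4, so (3,3) = -5.

-5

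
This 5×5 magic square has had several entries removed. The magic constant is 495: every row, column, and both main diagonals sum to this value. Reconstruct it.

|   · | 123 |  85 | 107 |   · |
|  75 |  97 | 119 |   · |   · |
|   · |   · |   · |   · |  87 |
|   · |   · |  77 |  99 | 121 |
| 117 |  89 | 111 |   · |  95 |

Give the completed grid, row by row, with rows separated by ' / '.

Row 5 needs 495; the known cells sum to 412, so (5,4) = 83.
From column 3, 495 − (85 + 119 + 77 + 111) gives (3,3) = 103.
The remaining cell in main diagonal is (1,1) = 495 − 394 = 101.
The remaining cell in row 1 is (1,5) = 495 − 416 = 79.
Column 5: 79 + 87 + 121 + 95 + ? = 495, so (2,5) = 113.
The remaining cell in row 2 is (2,4) = 495 − 404 = 91.
Column 4: 107 + 91 + 99 + 83 + ? = 495, so (3,4) = 115.
Using anti-diagonal: 79 + 91 + 103 + 117 + ? → (4,2) = 495 − 390 = 105.
Row 4: 105 + 77 + 99 + 121 + ? = 495, so (4,1) = 93.
From column 1, 495 − (101 + 75 + 93 + 117) gives (3,1) = 109.
Using column 2: 123 + 97 + 105 + 89 + ? → (3,2) = 495 − 414 = 81.

101 123 85 107 79 / 75 97 119 91 113 / 109 81 103 115 87 / 93 105 77 99 121 / 117 89 111 83 95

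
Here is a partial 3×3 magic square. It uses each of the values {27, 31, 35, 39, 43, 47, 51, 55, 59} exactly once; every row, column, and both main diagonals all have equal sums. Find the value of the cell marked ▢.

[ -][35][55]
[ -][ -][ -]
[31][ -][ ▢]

47

The 9 entries sum to 387, so each line sums to 387/3 = 129.
Row 1 must total 129; the given cells sum to 90, so (1,1) = 39.
Column 1 must total 129; the given cells sum to 70, so (2,1) = 59.
The remaining cell in anti-diagonal is (2,2) = 129 − 86 = 43.
The remaining cell in row 2 is (2,3) = 129 − 102 = 27.
The remaining cell in column 2 is (3,2) = 129 − 78 = 51.
From column 3, 129 − (55 + 27) gives (3,3) = 47.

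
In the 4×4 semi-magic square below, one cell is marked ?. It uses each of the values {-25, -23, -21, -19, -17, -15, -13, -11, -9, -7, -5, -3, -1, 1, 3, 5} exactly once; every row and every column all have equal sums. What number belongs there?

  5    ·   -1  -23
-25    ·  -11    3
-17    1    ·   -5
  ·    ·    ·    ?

-15

The 16 entries sum to -160, so each line sums to -160/4 = -40.
From row 1, -40 − (5 + (-1) + (-23)) gives (1,2) = -21.
The remaining cell in row 2 is (2,2) = -40 − (-33) = -7.
The remaining cell in row 3 is (3,3) = -40 − (-21) = -19.
Column 1 must total -40; the given cells sum to -37, so (4,1) = -3.
Using column 2: -21 + (-7) + 1 + ? → (4,2) = -40 − (-27) = -13.
Column 3 must total -40; the given cells sum to -31, so (4,3) = -9.
Using column 4: -23 + 3 + (-5) + ? → (4,4) = -40 − (-25) = -15.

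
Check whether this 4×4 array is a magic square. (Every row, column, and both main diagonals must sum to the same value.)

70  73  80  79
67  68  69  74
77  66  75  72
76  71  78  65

No — main diagonal sums to 278 but anti-diagonal sums to 290.

Row 1: 70 + 73 + 80 + 79 = 302.
Row 2: 67 + 68 + 69 + 74 = 278.
Row 3: 77 + 66 + 75 + 72 = 290.
Row 4: 76 + 71 + 78 + 65 = 290.
Column 1: 70 + 67 + 77 + 76 = 290.
Column 2: 73 + 68 + 66 + 71 = 278.
Column 3: 80 + 69 + 75 + 78 = 302.
Column 4: 79 + 74 + 72 + 65 = 290.
Main diagonal: 70 + 68 + 75 + 65 = 278.
Anti-diagonal: 79 + 69 + 66 + 76 = 290.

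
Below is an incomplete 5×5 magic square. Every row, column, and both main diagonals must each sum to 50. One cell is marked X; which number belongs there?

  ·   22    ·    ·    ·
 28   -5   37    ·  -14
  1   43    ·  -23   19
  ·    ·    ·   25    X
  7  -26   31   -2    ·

Row 2 must total 50; the given cells sum to 46, so (2,4) = 4.
Row 3 needs 50; the known cells sum to 40, so (3,3) = 10.
From row 5, 50 − (7 + (-26) + 31 + (-2)) gives (5,5) = 40.
Column 2 must total 50; the given cells sum to 34, so (4,2) = 16.
The remaining cell in column 4 is (1,4) = 50 − 4 = 46.
Main diagonal needs 50; the known cells sum to 70, so (1,1) = -20.
Anti-diagonal needs 50; the known cells sum to 37, so (1,5) = 13.
From row 1, 50 − (-20 + 22 + 46 + 13) gives (1,3) = -11.
The remaining cell in column 1 is (4,1) = 50 − 16 = 34.
From column 3, 50 − (-11 + 37 + 10 + 31) gives (4,3) = -17.
Column 5 needs 50; the known cells sum to 58, so (4,5) = -8.

-8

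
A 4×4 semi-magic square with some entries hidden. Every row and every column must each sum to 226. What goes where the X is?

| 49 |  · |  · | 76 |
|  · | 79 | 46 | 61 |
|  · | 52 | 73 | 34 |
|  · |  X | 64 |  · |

37

From row 2, 226 − (79 + 46 + 61) gives (2,1) = 40.
The remaining cell in row 3 is (3,1) = 226 − 159 = 67.
From column 1, 226 − (49 + 40 + 67) gives (4,1) = 70.
Using column 3: 46 + 73 + 64 + ? → (1,3) = 226 − 183 = 43.
Column 4 needs 226; the known cells sum to 171, so (4,4) = 55.
Row 1: 49 + 43 + 76 + ? = 226, so (1,2) = 58.
Row 4 needs 226; the known cells sum to 189, so (4,2) = 37.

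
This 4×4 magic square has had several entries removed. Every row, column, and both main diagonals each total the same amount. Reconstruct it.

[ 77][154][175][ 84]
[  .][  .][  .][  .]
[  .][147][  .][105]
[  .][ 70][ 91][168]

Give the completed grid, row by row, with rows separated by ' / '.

Row 1 is already complete: 77 + 154 + 175 + 84 = 490, so that is the magic constant.
The remaining cell in row 4 is (4,1) = 490 − 329 = 161.
Using column 2: 154 + 147 + 70 + ? → (2,2) = 490 − 371 = 119.
Column 4 needs 490; the known cells sum to 357, so (2,4) = 133.
Main diagonal must total 490; the given cells sum to 364, so (3,3) = 126.
Anti-diagonal must total 490; the given cells sum to 392, so (2,3) = 98.
From row 2, 490 − (119 + 98 + 133) gives (2,1) = 140.
The remaining cell in row 3 is (3,1) = 490 − 378 = 112.

77 154 175 84 / 140 119 98 133 / 112 147 126 105 / 161 70 91 168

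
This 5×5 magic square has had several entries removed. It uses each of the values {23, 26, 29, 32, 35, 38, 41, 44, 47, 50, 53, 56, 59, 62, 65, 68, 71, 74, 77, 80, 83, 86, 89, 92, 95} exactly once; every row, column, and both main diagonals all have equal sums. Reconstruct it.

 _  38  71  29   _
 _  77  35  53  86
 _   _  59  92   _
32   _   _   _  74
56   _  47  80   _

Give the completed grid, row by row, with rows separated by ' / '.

The 25 entries sum to 1475, so each line sums to 1475/5 = 295.
Row 2 must total 295; the given cells sum to 251, so (2,1) = 44.
Column 3: 71 + 35 + 59 + 47 + ? = 295, so (4,3) = 83.
Column 4 must total 295; the given cells sum to 254, so (4,4) = 41.
From row 4, 295 − (32 + 83 + 41 + 74) gives (4,2) = 65.
The remaining cell in anti-diagonal is (1,5) = 295 − 233 = 62.
Using row 1: 38 + 71 + 29 + 62 + ? → (1,1) = 295 − 200 = 95.
Column 1 needs 295; the known cells sum to 227, so (3,1) = 68.
From main diagonal, 295 − (95 + 77 + 59 + 41) gives (5,5) = 23.
Using row 5: 56 + 47 + 80 + 23 + ? → (5,2) = 295 − 206 = 89.
Column 2 needs 295; the known cells sum to 269, so (3,2) = 26.
Column 5: 62 + 86 + 74 + 23 + ? = 295, so (3,5) = 50.

95 38 71 29 62 / 44 77 35 53 86 / 68 26 59 92 50 / 32 65 83 41 74 / 56 89 47 80 23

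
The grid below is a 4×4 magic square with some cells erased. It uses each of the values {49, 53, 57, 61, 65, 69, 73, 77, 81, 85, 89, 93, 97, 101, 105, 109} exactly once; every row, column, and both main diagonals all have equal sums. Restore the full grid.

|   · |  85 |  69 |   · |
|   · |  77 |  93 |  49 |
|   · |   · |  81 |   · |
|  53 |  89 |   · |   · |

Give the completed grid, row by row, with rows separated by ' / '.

57 85 69 105 / 97 77 93 49 / 109 65 81 61 / 53 89 73 101

The 16 entries sum to 1264, so each line sums to 1264/4 = 316.
From row 2, 316 − (77 + 93 + 49) gives (2,1) = 97.
Using column 2: 85 + 77 + 89 + ? → (3,2) = 316 − 251 = 65.
Column 3 needs 316; the known cells sum to 243, so (4,3) = 73.
From anti-diagonal, 316 − (93 + 65 + 53) gives (1,4) = 105.
Row 1: 85 + 69 + 105 + ? = 316, so (1,1) = 57.
Row 4 needs 316; the known cells sum to 215, so (4,4) = 101.
Using column 1: 57 + 97 + 53 + ? → (3,1) = 316 − 207 = 109.
Column 4 needs 316; the known cells sum to 255, so (3,4) = 61.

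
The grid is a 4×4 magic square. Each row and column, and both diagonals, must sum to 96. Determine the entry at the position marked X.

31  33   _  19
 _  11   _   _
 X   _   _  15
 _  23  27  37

The remaining cell in row 1 is (1,3) = 96 − 83 = 13.
Row 4 must total 96; the given cells sum to 87, so (4,1) = 9.
From column 2, 96 − (33 + 11 + 23) gives (3,2) = 29.
Column 4 must total 96; the given cells sum to 71, so (2,4) = 25.
Main diagonal needs 96; the known cells sum to 79, so (3,3) = 17.
Anti-diagonal needs 96; the known cells sum to 57, so (2,3) = 39.
Using row 2: 11 + 39 + 25 + ? → (2,1) = 96 − 75 = 21.
Row 3: 29 + 17 + 15 + ? = 96, so (3,1) = 35.

35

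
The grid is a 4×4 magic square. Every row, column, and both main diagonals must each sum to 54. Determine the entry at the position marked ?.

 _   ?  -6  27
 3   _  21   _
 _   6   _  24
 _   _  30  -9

From column 3, 54 − (-6 + 21 + 30) gives (3,3) = 9.
Column 4 needs 54; the known cells sum to 42, so (2,4) = 12.
Anti-diagonal must total 54; the given cells sum to 54, so (4,1) = 0.
Using row 2: 3 + 21 + 12 + ? → (2,2) = 54 − 36 = 18.
Row 3 needs 54; the known cells sum to 39, so (3,1) = 15.
Row 4 needs 54; the known cells sum to 21, so (4,2) = 33.
Column 1 must total 54; the given cells sum to 18, so (1,1) = 36.
Column 2 needs 54; the known cells sum to 57, so (1,2) = -3.

-3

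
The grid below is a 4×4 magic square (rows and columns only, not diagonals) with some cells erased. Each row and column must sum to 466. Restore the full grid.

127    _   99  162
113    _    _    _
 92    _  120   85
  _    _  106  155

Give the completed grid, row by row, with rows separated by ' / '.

Using row 1: 127 + 99 + 162 + ? → (1,2) = 466 − 388 = 78.
Row 3: 92 + 120 + 85 + ? = 466, so (3,2) = 169.
Column 1 needs 466; the known cells sum to 332, so (4,1) = 134.
The remaining cell in column 3 is (2,3) = 466 − 325 = 141.
Using column 4: 162 + 85 + 155 + ? → (2,4) = 466 − 402 = 64.
Row 2 needs 466; the known cells sum to 318, so (2,2) = 148.
From row 4, 466 − (134 + 106 + 155) gives (4,2) = 71.

127 78 99 162 / 113 148 141 64 / 92 169 120 85 / 134 71 106 155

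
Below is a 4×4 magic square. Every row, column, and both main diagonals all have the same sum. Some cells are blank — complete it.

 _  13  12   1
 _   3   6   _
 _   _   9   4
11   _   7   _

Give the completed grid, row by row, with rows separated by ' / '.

8 13 12 1 / 10 3 6 15 / 5 16 9 4 / 11 2 7 14

Column 3 is already complete: 12 + 6 + 9 + 7 = 34, so that is the magic constant.
From row 1, 34 − (13 + 12 + 1) gives (1,1) = 8.
Using main diagonal: 8 + 3 + 9 + ? → (4,4) = 34 − 20 = 14.
Using anti-diagonal: 1 + 6 + 11 + ? → (3,2) = 34 − 18 = 16.
Row 3 must total 34; the given cells sum to 29, so (3,1) = 5.
Row 4 must total 34; the given cells sum to 32, so (4,2) = 2.
The remaining cell in column 1 is (2,1) = 34 − 24 = 10.
From column 4, 34 − (1 + 4 + 14) gives (2,4) = 15.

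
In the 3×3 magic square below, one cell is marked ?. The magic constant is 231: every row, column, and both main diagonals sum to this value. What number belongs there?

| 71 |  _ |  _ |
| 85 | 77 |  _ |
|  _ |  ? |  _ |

73

Row 2: 85 + 77 + ? = 231, so (2,3) = 69.
From column 1, 231 − (71 + 85) gives (3,1) = 75.
Main diagonal: 71 + 77 + ? = 231, so (3,3) = 83.
Anti-diagonal: 77 + 75 + ? = 231, so (1,3) = 79.
Row 1 must total 231; the given cells sum to 150, so (1,2) = 81.
Row 3 must total 231; the given cells sum to 158, so (3,2) = 73.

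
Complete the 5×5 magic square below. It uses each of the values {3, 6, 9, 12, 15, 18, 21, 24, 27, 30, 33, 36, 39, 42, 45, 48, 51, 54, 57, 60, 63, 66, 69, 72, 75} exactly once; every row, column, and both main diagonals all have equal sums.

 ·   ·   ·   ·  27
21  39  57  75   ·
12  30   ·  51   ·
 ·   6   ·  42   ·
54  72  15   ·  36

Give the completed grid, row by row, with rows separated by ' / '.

The 25 entries sum to 975, so each line sums to 975/5 = 195.
Row 2 must total 195; the given cells sum to 192, so (2,5) = 3.
Using row 5: 54 + 72 + 15 + 36 + ? → (5,4) = 195 − 177 = 18.
Column 2 needs 195; the known cells sum to 147, so (1,2) = 48.
Using column 4: 75 + 51 + 42 + 18 + ? → (1,4) = 195 − 186 = 9.
Anti-diagonal: 27 + 75 + 6 + 54 + ? = 195, so (3,3) = 33.
From row 3, 195 − (12 + 30 + 33 + 51) gives (3,5) = 69.
Column 5: 27 + 3 + 69 + 36 + ? = 195, so (4,5) = 60.
Main diagonal must total 195; the given cells sum to 150, so (1,1) = 45.
Row 1 must total 195; the given cells sum to 129, so (1,3) = 66.
The remaining cell in column 1 is (4,1) = 195 − 132 = 63.
Column 3 needs 195; the known cells sum to 171, so (4,3) = 24.

45 48 66 9 27 / 21 39 57 75 3 / 12 30 33 51 69 / 63 6 24 42 60 / 54 72 15 18 36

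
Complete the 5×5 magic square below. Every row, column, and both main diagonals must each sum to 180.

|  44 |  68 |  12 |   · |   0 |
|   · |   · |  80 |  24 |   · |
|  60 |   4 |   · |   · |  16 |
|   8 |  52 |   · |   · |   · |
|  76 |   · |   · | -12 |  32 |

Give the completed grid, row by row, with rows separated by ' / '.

44 68 12 56 0 / -8 36 80 24 48 / 60 4 28 72 16 / 8 52 -4 40 84 / 76 20 64 -12 32

Row 1: 44 + 68 + 12 + 0 + ? = 180, so (1,4) = 56.
The remaining cell in column 1 is (2,1) = 180 − 188 = -8.
Anti-diagonal must total 180; the given cells sum to 152, so (3,3) = 28.
Row 3 must total 180; the given cells sum to 108, so (3,4) = 72.
The remaining cell in column 4 is (4,4) = 180 − 140 = 40.
Using main diagonal: 44 + 28 + 40 + 32 + ? → (2,2) = 180 − 144 = 36.
The remaining cell in row 2 is (2,5) = 180 − 132 = 48.
Column 2 needs 180; the known cells sum to 160, so (5,2) = 20.
Using column 5: 0 + 48 + 16 + 32 + ? → (4,5) = 180 − 96 = 84.
From row 4, 180 − (8 + 52 + 40 + 84) gives (4,3) = -4.
Row 5 must total 180; the given cells sum to 116, so (5,3) = 64.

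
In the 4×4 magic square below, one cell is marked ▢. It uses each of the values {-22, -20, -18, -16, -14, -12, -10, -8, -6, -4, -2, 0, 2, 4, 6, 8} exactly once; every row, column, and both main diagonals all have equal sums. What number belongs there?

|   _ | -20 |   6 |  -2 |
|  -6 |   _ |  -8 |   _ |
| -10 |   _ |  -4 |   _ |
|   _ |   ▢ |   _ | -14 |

The 16 entries sum to -112, so each line sums to -112/4 = -28.
Row 1: -20 + 6 + (-2) + ? = -28, so (1,1) = -12.
Column 1 needs -28; the known cells sum to -28, so (4,1) = 0.
Using column 3: 6 + (-8) + (-4) + ? → (4,3) = -28 − (-6) = -22.
Main diagonal: -12 + (-4) + (-14) + ? = -28, so (2,2) = 2.
From anti-diagonal, -28 − (-2 + (-8) + 0) gives (3,2) = -18.
Using row 2: -6 + 2 + (-8) + ? → (2,4) = -28 − (-12) = -16.
Row 3 must total -28; the given cells sum to -32, so (3,4) = 4.
Using row 4: 0 + (-22) + (-14) + ? → (4,2) = -28 − (-36) = 8.

8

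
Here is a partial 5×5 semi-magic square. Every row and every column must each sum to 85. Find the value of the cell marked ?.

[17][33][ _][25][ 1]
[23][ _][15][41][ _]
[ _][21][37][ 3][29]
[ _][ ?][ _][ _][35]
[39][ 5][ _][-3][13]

27

From row 1, 85 − (17 + 33 + 25 + 1) gives (1,3) = 9.
The remaining cell in row 3 is (3,1) = 85 − 90 = -5.
Row 5: 39 + 5 + (-3) + 13 + ? = 85, so (5,3) = 31.
Using column 1: 17 + 23 + (-5) + 39 + ? → (4,1) = 85 − 74 = 11.
Column 3: 9 + 15 + 37 + 31 + ? = 85, so (4,3) = -7.
The remaining cell in column 4 is (4,4) = 85 − 66 = 19.
Column 5: 1 + 29 + 35 + 13 + ? = 85, so (2,5) = 7.
Using row 2: 23 + 15 + 41 + 7 + ? → (2,2) = 85 − 86 = -1.
Row 4: 11 + (-7) + 19 + 35 + ? = 85, so (4,2) = 27.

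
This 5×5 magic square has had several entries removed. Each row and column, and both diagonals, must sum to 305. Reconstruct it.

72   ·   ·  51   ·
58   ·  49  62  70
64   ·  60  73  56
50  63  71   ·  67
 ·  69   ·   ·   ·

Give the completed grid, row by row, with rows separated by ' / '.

From row 2, 305 − (58 + 49 + 62 + 70) gives (2,2) = 66.
Row 3 must total 305; the given cells sum to 253, so (3,2) = 52.
Row 4 must total 305; the given cells sum to 251, so (4,4) = 54.
Using column 1: 72 + 58 + 64 + 50 + ? → (5,1) = 305 − 244 = 61.
Column 2: 66 + 52 + 63 + 69 + ? = 305, so (1,2) = 55.
From column 4, 305 − (51 + 62 + 73 + 54) gives (5,4) = 65.
Main diagonal needs 305; the known cells sum to 252, so (5,5) = 53.
Anti-diagonal needs 305; the known cells sum to 246, so (1,5) = 59.
From row 1, 305 − (72 + 55 + 51 + 59) gives (1,3) = 68.
Using row 5: 61 + 69 + 65 + 53 + ? → (5,3) = 305 − 248 = 57.

72 55 68 51 59 / 58 66 49 62 70 / 64 52 60 73 56 / 50 63 71 54 67 / 61 69 57 65 53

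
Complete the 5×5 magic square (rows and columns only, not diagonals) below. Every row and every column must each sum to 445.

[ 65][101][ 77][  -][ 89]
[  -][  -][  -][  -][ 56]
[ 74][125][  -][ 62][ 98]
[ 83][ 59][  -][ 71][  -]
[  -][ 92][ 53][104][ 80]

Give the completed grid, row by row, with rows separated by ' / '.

Using row 1: 65 + 101 + 77 + 89 + ? → (1,4) = 445 − 332 = 113.
The remaining cell in row 3 is (3,3) = 445 − 359 = 86.
Using row 5: 92 + 53 + 104 + 80 + ? → (5,1) = 445 − 329 = 116.
Column 1: 65 + 74 + 83 + 116 + ? = 445, so (2,1) = 107.
The remaining cell in column 2 is (2,2) = 445 − 377 = 68.
The remaining cell in column 4 is (2,4) = 445 − 350 = 95.
Column 5 needs 445; the known cells sum to 323, so (4,5) = 122.
The remaining cell in row 2 is (2,3) = 445 − 326 = 119.
The remaining cell in row 4 is (4,3) = 445 − 335 = 110.

65 101 77 113 89 / 107 68 119 95 56 / 74 125 86 62 98 / 83 59 110 71 122 / 116 92 53 104 80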